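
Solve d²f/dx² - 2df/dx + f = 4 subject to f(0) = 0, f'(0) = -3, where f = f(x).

f = 4 - 4*exp(x) + x*exp(x)

Characteristic equation r² - 2r + 1 = 0 has discriminant (-2)² - 4·(1) = 0, so r = 1 is a repeated root.
Hence f_h = (C1 + C2*x)*exp(x).
For the particular solution try f_p = A0. Substituting and matching coefficients of each power of x gives A0 = 4, so f_p = 4.
General solution: f = 4 + C1*exp(x) + C2*x*exp(x).
Apply the initial conditions: f(0) = 4 + C1 = 0 and f'(0) = C1 + C2 = -3. Solving gives C1 = -4, C2 = 1.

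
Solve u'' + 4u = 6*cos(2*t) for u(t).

Characteristic equation r² + 4 = 0 has discriminant (0)² - 4·(4) = -16 < 0, so r = ± 2i.
Hence u_h = C1*cos(2*t) + C2*sin(2*t).
Since ±2i are characteristic roots, multiply the trial by t. Try u_p = t*(A*cos(2*t) + B*sin(2*t)). Substituting and equating the coefficients of cos(2t) and sin(2t) gives A = 0, B = 3/2, so u_p = 3*t*sin(2*t)/2.

u = C1*cos(2*t) + C2*sin(2*t) + 3*t*sin(2*t)/2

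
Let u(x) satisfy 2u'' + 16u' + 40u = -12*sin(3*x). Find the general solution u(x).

u = -66*sin(3*x)/697 + 144*cos(3*x)/697 + C1*cos(2*x)*exp(-4*x) + C2*exp(-4*x)*sin(2*x)

Divide through by 2: u'' + 8u' + 20u = -6*sin(3*x).
Characteristic equation r² + 8r + 20 = 0 has discriminant (8)² - 4·(20) = -16 < 0, so r = -4 ± 2i.
Hence u_h = C1*cos(2*x)*exp(-4*x) + C2*exp(-4*x)*sin(2*x).
Try u_p = A*cos(3*x) + B*sin(3*x). Substituting and equating the coefficients of cos(3x) and sin(3x) gives A = 144/697, B = -66/697, so u_p = -66*sin(3*x)/697 + 144*cos(3*x)/697.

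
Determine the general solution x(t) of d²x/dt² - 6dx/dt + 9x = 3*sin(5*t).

Characteristic equation r² - 6r + 9 = 0 has discriminant (-6)² - 4·(9) = 0, so r = 3 is a repeated root.
Hence x_h = (C1 + C2*t)*exp(3*t).
Try x_p = A*cos(5*t) + B*sin(5*t). Substituting and equating the coefficients of cos(5t) and sin(5t) gives A = 45/578, B = -12/289, so x_p = -12*sin(5*t)/289 + 45*cos(5*t)/578.

x = -12*sin(5*t)/289 + 45*cos(5*t)/578 + C1*exp(3*t) + C2*t*exp(3*t)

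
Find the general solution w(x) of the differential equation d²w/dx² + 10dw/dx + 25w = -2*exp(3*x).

w = -exp(3*x)/32 + C1*exp(-5*x) + C2*x*exp(-5*x)

Characteristic equation r² + 10r + 25 = 0 has discriminant (10)² - 4·(25) = 0, so r = -5 is a repeated root.
Hence w_h = (C1 + C2*x)*exp(-5*x).
Try w_p = A*exp(3*x). Substituting into the equation and dividing by exp(3*x) gives A = -1/32, so w_p = -exp(3*x)/32.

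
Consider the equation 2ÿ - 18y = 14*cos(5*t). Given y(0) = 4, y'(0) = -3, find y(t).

Divide through by 2: y'' - 9y = 7*cos(5*t).
Characteristic equation r² - 9 = 0 factors as (r + 3)(r - 3) = 0, so r = -3, 3.
Hence y_h = C1*exp(-3*t) + C2*exp(3*t).
Try y_p = A*cos(5*t) + B*sin(5*t). Substituting and equating the coefficients of cos(5t) and sin(5t) gives A = -7/34, B = 0, so y_p = -7*cos(5*t)/34.
General solution: y = -7*cos(5*t)/34 + C1*exp(-3*t) + C2*exp(3*t).
Apply the initial conditions: y(0) = -7/34 + C1 + C2 = 4 and y'(0) = -3*C1 + 3*C2 = -3. Solving gives C1 = 177/68, C2 = 109/68.

y = -7*cos(5*t)/34 + 109*exp(3*t)/68 + 177*exp(-3*t)/68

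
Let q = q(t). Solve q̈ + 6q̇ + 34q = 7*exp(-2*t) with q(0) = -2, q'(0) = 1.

q = 7*exp(-2*t)/26 - 137*exp(-3*t)*sin(5*t)/130 - 59*cos(5*t)*exp(-3*t)/26

Characteristic equation r² + 6r + 34 = 0 has discriminant (6)² - 4·(34) = -100 < 0, so r = -3 ± 5i.
Hence q_h = C1*cos(5*t)*exp(-3*t) + C2*exp(-3*t)*sin(5*t).
Try q_p = A*exp(-2*t). Substituting into the equation and dividing by exp(-2*t) gives A = 7/26, so q_p = 7*exp(-2*t)/26.
General solution: q = 7*exp(-2*t)/26 + C1*cos(5*t)*exp(-3*t) + C2*exp(-3*t)*sin(5*t).
Apply the initial conditions: q(0) = 7/26 + C1 = -2 and q'(0) = -7/13 - 3*C1 + 5*C2 = 1. Solving gives C1 = -59/26, C2 = -137/130.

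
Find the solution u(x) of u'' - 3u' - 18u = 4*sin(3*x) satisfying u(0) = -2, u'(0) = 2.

Characteristic equation r² - 3r - 18 = 0 factors as (r + 3)(r - 6) = 0, so r = -3, 6.
Hence u_h = C1*exp(-3*x) + C2*exp(6*x).
Try u_p = A*cos(3*x) + B*sin(3*x). Substituting and equating the coefficients of cos(3x) and sin(3x) gives A = 2/45, B = -2/15, so u_p = -2*sin(3*x)/15 + 2*cos(3*x)/45.
General solution: u = -2*sin(3*x)/15 + 2*cos(3*x)/45 + C1*exp(-3*x) + C2*exp(6*x).
Apply the initial conditions: u(0) = 2/45 + C1 + C2 = -2 and u'(0) = -2/5 - 3*C1 + 6*C2 = 2. Solving gives C1 = -44/27, C2 = -56/135.

u = -56*exp(6*x)/135 - 44*exp(-3*x)/27 - 2*sin(3*x)/15 + 2*cos(3*x)/45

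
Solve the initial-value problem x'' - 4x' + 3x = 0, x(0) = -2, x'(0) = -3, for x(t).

x = -3*exp(t)/2 - exp(3*t)/2

Characteristic equation r² - 4r + 3 = 0 factors as (r - 3)(r - 1) = 0, so r = 3, 1.
Hence x_h = C1*exp(3*t) + C2*exp(t).
Apply the initial conditions: x(0) = C1 + C2 = -2 and x'(0) = C2 + 3*C1 = -3. Solving gives C1 = -1/2, C2 = -3/2.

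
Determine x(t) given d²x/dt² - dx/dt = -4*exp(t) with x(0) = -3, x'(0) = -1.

Characteristic equation r² - r = 0 factors as (r - 1)r = 0, so r = 1, 0.
Hence x_h = C1*exp(t) + C2.
Since exp(t) solves the homogeneous equation (r = 1 is a root of multiplicity 1), multiply the trial by t. Try x_p = A*t*exp(t). Substituting into the equation and dividing by exp(t) gives A = -4, so x_p = -4*t*exp(t).
General solution: x = C2 + C1*exp(t) - 4*t*exp(t).
Apply the initial conditions: x(0) = C1 + C2 = -3 and x'(0) = -4 + C1 = -1. Solving gives C1 = 3, C2 = -6.

x = -6 + 3*exp(t) - 4*t*exp(t)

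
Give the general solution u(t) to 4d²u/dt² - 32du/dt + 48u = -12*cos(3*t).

u = -cos(3*t)/65 + 8*sin(3*t)/65 + C1*exp(2*t) + C2*exp(6*t)

Divide through by 4: u'' - 8u' + 12u = -3*cos(3*t).
Characteristic equation r² - 8r + 12 = 0 factors as (r - 2)(r - 6) = 0, so r = 2, 6.
Hence u_h = C1*exp(2*t) + C2*exp(6*t).
Try u_p = A*cos(3*t) + B*sin(3*t). Substituting and equating the coefficients of cos(3t) and sin(3t) gives A = -1/65, B = 8/65, so u_p = -cos(3*t)/65 + 8*sin(3*t)/65.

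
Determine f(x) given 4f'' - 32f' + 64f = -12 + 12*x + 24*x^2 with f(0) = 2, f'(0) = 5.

Divide through by 4: f'' - 8f' + 16f = -3 + 3*x + 6*x^2.
Characteristic equation r² - 8r + 16 = 0 has discriminant (-8)² - 4·(16) = 0, so r = 4 is a repeated root.
Hence f_h = (C1 + C2*x)*exp(4*x).
For the particular solution try f_p = A0 + A1*x + A2*x^2. Substituting and matching coefficients of each power of x gives A0 = 3/64, A1 = 9/16, A2 = 3/8, so f_p = 3/64 + 3*x^2/8 + 9*x/16.
General solution: f = 3/64 + 3*x^2/8 + 9*x/16 + C1*exp(4*x) + C2*x*exp(4*x).
Apply the initial conditions: f(0) = 3/64 + C1 = 2 and f'(0) = 9/16 + C2 + 4*C1 = 5. Solving gives C1 = 125/64, C2 = -27/8.

f = 3/64 + 3*x**2/8 + 9*x/16 + 125*exp(4*x)/64 - 27*x*exp(4*x)/8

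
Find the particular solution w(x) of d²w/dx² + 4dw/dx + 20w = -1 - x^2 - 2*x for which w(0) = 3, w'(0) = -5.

Characteristic equation r² + 4r + 20 = 0 has discriminant (4)² - 4·(20) = -64 < 0, so r = -2 ± 4i.
Hence w_h = C1*cos(4*x)*exp(-2*x) + C2*exp(-2*x)*sin(4*x).
For the particular solution try w_p = A0 + A1*x + A2*x^2. Substituting and matching coefficients of each power of x gives A0 = -29/1000, A1 = -2/25, A2 = -1/20, so w_p = -29/1000 - 2*x/25 - x^2/20.
General solution: w = -29/1000 - 2*x/25 - x^2/20 + C1*cos(4*x)*exp(-2*x) + C2*exp(-2*x)*sin(4*x).
Apply the initial conditions: w(0) = -29/1000 + C1 = 3 and w'(0) = -2/25 - 2*C1 + 4*C2 = -5. Solving gives C1 = 3029/1000, C2 = 569/2000.

w = -29/1000 - 2*x/25 - x**2/20 + 569*exp(-2*x)*sin(4*x)/2000 + 3029*cos(4*x)*exp(-2*x)/1000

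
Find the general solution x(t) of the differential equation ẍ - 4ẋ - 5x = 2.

x = -2/5 + C1*exp(5*t) + C2*exp(-t)

Characteristic equation r² - 4r - 5 = 0 factors as (r - 5)(r + 1) = 0, so r = 5, -1.
Hence x_h = C1*exp(5*t) + C2*exp(-t).
For the particular solution try x_p = A0. Substituting and matching coefficients of each power of t gives A0 = -2/5, so x_p = -2/5.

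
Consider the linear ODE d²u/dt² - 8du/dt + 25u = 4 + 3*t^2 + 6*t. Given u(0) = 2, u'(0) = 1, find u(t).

u = 3934/15625 + 3*t**2/25 + 198*t/625 - 32863*exp(4*t)*sin(3*t)/15625 + 27316*cos(3*t)*exp(4*t)/15625

Characteristic equation r² - 8r + 25 = 0 has discriminant (-8)² - 4·(25) = -36 < 0, so r = 4 ± 3i.
Hence u_h = C1*cos(3*t)*exp(4*t) + C2*exp(4*t)*sin(3*t).
For the particular solution try u_p = A0 + A1*t + A2*t^2. Substituting and matching coefficients of each power of t gives A0 = 3934/15625, A1 = 198/625, A2 = 3/25, so u_p = 3934/15625 + 3*t^2/25 + 198*t/625.
General solution: u = 3934/15625 + 3*t^2/25 + 198*t/625 + C1*cos(3*t)*exp(4*t) + C2*exp(4*t)*sin(3*t).
Apply the initial conditions: u(0) = 3934/15625 + C1 = 2 and u'(0) = 198/625 + 3*C2 + 4*C1 = 1. Solving gives C1 = 27316/15625, C2 = -32863/15625.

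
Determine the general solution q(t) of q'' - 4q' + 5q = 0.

q = C1*cos(t)*exp(2*t) + C2*exp(2*t)*sin(t)

Characteristic equation r² - 4r + 5 = 0 has discriminant (-4)² - 4·(5) = -4 < 0, so r = 2 ± i.
Hence q_h = C1*cos(t)*exp(2*t) + C2*exp(2*t)*sin(t).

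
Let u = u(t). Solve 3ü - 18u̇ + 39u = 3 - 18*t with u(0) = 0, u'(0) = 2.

u = -23/169 - 6*t/13 + 23*cos(2*t)*exp(3*t)/169 + 347*exp(3*t)*sin(2*t)/338

Divide through by 3: u'' - 6u' + 13u = 1 - 6*t.
Characteristic equation r² - 6r + 13 = 0 has discriminant (-6)² - 4·(13) = -16 < 0, so r = 3 ± 2i.
Hence u_h = C1*cos(2*t)*exp(3*t) + C2*exp(3*t)*sin(2*t).
For the particular solution try u_p = A0 + A1*t. Substituting and matching coefficients of each power of t gives A0 = -23/169, A1 = -6/13, so u_p = -23/169 - 6*t/13.
General solution: u = -23/169 - 6*t/13 + C1*cos(2*t)*exp(3*t) + C2*exp(3*t)*sin(2*t).
Apply the initial conditions: u(0) = -23/169 + C1 = 0 and u'(0) = -6/13 + 2*C2 + 3*C1 = 2. Solving gives C1 = 23/169, C2 = 347/338.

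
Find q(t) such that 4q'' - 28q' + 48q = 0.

Divide through by 4: q'' - 7q' + 12q = 0.
Characteristic equation r² - 7r + 12 = 0 factors as (r - 4)(r - 3) = 0, so r = 4, 3.
Hence q_h = C1*exp(4*t) + C2*exp(3*t).

q = C1*exp(4*t) + C2*exp(3*t)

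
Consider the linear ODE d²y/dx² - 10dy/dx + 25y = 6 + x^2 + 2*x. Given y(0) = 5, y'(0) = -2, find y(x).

y = 176/625 + x**2/25 + 14*x/125 + 2949*exp(5*x)/625 - 3213*x*exp(5*x)/125

Characteristic equation r² - 10r + 25 = 0 has discriminant (-10)² - 4·(25) = 0, so r = 5 is a repeated root.
Hence y_h = (C1 + C2*x)*exp(5*x).
For the particular solution try y_p = A0 + A1*x + A2*x^2. Substituting and matching coefficients of each power of x gives A0 = 176/625, A1 = 14/125, A2 = 1/25, so y_p = 176/625 + x^2/25 + 14*x/125.
General solution: y = 176/625 + x^2/25 + 14*x/125 + C1*exp(5*x) + C2*x*exp(5*x).
Apply the initial conditions: y(0) = 176/625 + C1 = 5 and y'(0) = 14/125 + C2 + 5*C1 = -2. Solving gives C1 = 2949/625, C2 = -3213/125.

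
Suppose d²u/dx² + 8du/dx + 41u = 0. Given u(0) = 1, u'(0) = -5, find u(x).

Characteristic equation r² + 8r + 41 = 0 has discriminant (8)² - 4·(41) = -100 < 0, so r = -4 ± 5i.
Hence u_h = C1*cos(5*x)*exp(-4*x) + C2*exp(-4*x)*sin(5*x).
Apply the initial conditions: u(0) = C1 = 1 and u'(0) = -4*C1 + 5*C2 = -5. Solving gives C1 = 1, C2 = -1/5.

u = cos(5*x)*exp(-4*x) - exp(-4*x)*sin(5*x)/5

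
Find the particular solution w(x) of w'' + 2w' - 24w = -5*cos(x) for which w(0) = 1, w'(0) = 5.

w = -67*exp(-6*x)/370 - 10*sin(x)/629 + 125*cos(x)/629 + 167*exp(4*x)/170

Characteristic equation r² + 2r - 24 = 0 factors as (r - 4)(r + 6) = 0, so r = 4, -6.
Hence w_h = C1*exp(4*x) + C2*exp(-6*x).
Try w_p = A*cos(x) + B*sin(x). Substituting and equating the coefficients of cos(x) and sin(x) gives A = 125/629, B = -10/629, so w_p = -10*sin(x)/629 + 125*cos(x)/629.
General solution: w = -10*sin(x)/629 + 125*cos(x)/629 + C1*exp(4*x) + C2*exp(-6*x).
Apply the initial conditions: w(0) = 125/629 + C1 + C2 = 1 and w'(0) = -10/629 - 6*C2 + 4*C1 = 5. Solving gives C1 = 167/170, C2 = -67/370.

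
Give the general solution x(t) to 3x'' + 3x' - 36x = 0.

x = C1*exp(3*t) + C2*exp(-4*t)

Divide through by 3: x'' + x' - 12x = 0.
Characteristic equation r² + r - 12 = 0 factors as (r - 3)(r + 4) = 0, so r = 3, -4.
Hence x_h = C1*exp(3*t) + C2*exp(-4*t).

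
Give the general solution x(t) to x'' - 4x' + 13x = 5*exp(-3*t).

x = 5*exp(-3*t)/34 + C1*cos(3*t)*exp(2*t) + C2*exp(2*t)*sin(3*t)

Characteristic equation r² - 4r + 13 = 0 has discriminant (-4)² - 4·(13) = -36 < 0, so r = 2 ± 3i.
Hence x_h = C1*cos(3*t)*exp(2*t) + C2*exp(2*t)*sin(3*t).
Try x_p = A*exp(-3*t). Substituting into the equation and dividing by exp(-3*t) gives A = 5/34, so x_p = 5*exp(-3*t)/34.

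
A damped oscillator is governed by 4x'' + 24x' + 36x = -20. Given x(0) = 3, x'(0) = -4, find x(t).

Divide through by 4: x'' + 6x' + 9x = -5.
Characteristic equation r² + 6r + 9 = 0 has discriminant (6)² - 4·(9) = 0, so r = -3 is a repeated root.
Hence x_h = (C1 + C2*t)*exp(-3*t).
For the particular solution try x_p = A0. Substituting and matching coefficients of each power of t gives A0 = -5/9, so x_p = -5/9.
General solution: x = -5/9 + C1*exp(-3*t) + C2*t*exp(-3*t).
Apply the initial conditions: x(0) = -5/9 + C1 = 3 and x'(0) = C2 - 3*C1 = -4. Solving gives C1 = 32/9, C2 = 20/3.

x = -5/9 + 32*exp(-3*t)/9 + 20*t*exp(-3*t)/3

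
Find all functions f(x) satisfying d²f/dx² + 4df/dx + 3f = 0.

f = C1*exp(-3*x) + C2*exp(-x)

Characteristic equation r² + 4r + 3 = 0 factors as (r + 3)(r + 1) = 0, so r = -3, -1.
Hence f_h = C1*exp(-3*x) + C2*exp(-x).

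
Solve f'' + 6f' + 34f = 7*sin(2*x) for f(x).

f = -7*cos(2*x)/87 + 35*sin(2*x)/174 + C1*cos(5*x)*exp(-3*x) + C2*exp(-3*x)*sin(5*x)

Characteristic equation r² + 6r + 34 = 0 has discriminant (6)² - 4·(34) = -100 < 0, so r = -3 ± 5i.
Hence f_h = C1*cos(5*x)*exp(-3*x) + C2*exp(-3*x)*sin(5*x).
Try f_p = A*cos(2*x) + B*sin(2*x). Substituting and equating the coefficients of cos(2x) and sin(2x) gives A = -7/87, B = 35/174, so f_p = -7*cos(2*x)/87 + 35*sin(2*x)/174.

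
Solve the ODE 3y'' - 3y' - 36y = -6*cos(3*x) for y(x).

Divide through by 3: y'' - y' - 12y = -2*cos(3*x).
Characteristic equation r² - r - 12 = 0 factors as (r - 4)(r + 3) = 0, so r = 4, -3.
Hence y_h = C1*exp(4*x) + C2*exp(-3*x).
Try y_p = A*cos(3*x) + B*sin(3*x). Substituting and equating the coefficients of cos(3x) and sin(3x) gives A = 7/75, B = 1/75, so y_p = sin(3*x)/75 + 7*cos(3*x)/75.

y = sin(3*x)/75 + 7*cos(3*x)/75 + C1*exp(4*x) + C2*exp(-3*x)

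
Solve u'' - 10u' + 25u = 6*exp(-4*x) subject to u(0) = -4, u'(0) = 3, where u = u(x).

u = -110*exp(5*x)/27 + 2*exp(-4*x)/27 + 71*x*exp(5*x)/3

Characteristic equation r² - 10r + 25 = 0 has discriminant (-10)² - 4·(25) = 0, so r = 5 is a repeated root.
Hence u_h = (C1 + C2*x)*exp(5*x).
Try u_p = A*exp(-4*x). Substituting into the equation and dividing by exp(-4*x) gives A = 2/27, so u_p = 2*exp(-4*x)/27.
General solution: u = 2*exp(-4*x)/27 + C1*exp(5*x) + C2*x*exp(5*x).
Apply the initial conditions: u(0) = 2/27 + C1 = -4 and u'(0) = -8/27 + C2 + 5*C1 = 3. Solving gives C1 = -110/27, C2 = 71/3.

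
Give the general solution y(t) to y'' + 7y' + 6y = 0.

Characteristic equation r² + 7r + 6 = 0 factors as (r + 6)(r + 1) = 0, so r = -6, -1.
Hence y_h = C1*exp(-6*t) + C2*exp(-t).

y = C1*exp(-6*t) + C2*exp(-t)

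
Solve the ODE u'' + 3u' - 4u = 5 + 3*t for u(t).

Characteristic equation r² + 3r - 4 = 0 factors as (r + 4)(r - 1) = 0, so r = -4, 1.
Hence u_h = C1*exp(-4*t) + C2*exp(t).
For the particular solution try u_p = A0 + A1*t. Substituting and matching coefficients of each power of t gives A0 = -29/16, A1 = -3/4, so u_p = -29/16 - 3*t/4.

u = -29/16 - 3*t/4 + C1*exp(-4*t) + C2*exp(t)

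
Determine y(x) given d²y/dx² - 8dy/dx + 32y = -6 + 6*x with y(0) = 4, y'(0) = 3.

Characteristic equation r² - 8r + 32 = 0 has discriminant (-8)² - 4·(32) = -64 < 0, so r = 4 ± 4i.
Hence y_h = C1*cos(4*x)*exp(4*x) + C2*exp(4*x)*sin(4*x).
For the particular solution try y_p = A0 + A1*x. Substituting and matching coefficients of each power of x gives A0 = -9/64, A1 = 3/16, so y_p = -9/64 + 3*x/16.
General solution: y = -9/64 + 3*x/16 + C1*cos(4*x)*exp(4*x) + C2*exp(4*x)*sin(4*x).
Apply the initial conditions: y(0) = -9/64 + C1 = 4 and y'(0) = 3/16 + 4*C1 + 4*C2 = 3. Solving gives C1 = 265/64, C2 = -55/16.

y = -9/64 + 3*x/16 - 55*exp(4*x)*sin(4*x)/16 + 265*cos(4*x)*exp(4*x)/64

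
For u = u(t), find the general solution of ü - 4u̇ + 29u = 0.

Characteristic equation r² - 4r + 29 = 0 has discriminant (-4)² - 4·(29) = -100 < 0, so r = 2 ± 5i.
Hence u_h = C1*cos(5*t)*exp(2*t) + C2*exp(2*t)*sin(5*t).

u = C1*cos(5*t)*exp(2*t) + C2*exp(2*t)*sin(5*t)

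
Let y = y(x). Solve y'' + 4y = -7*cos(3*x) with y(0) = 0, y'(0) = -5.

Characteristic equation r² + 4 = 0 has discriminant (0)² - 4·(4) = -16 < 0, so r = ± 2i.
Hence y_h = C1*cos(2*x) + C2*sin(2*x).
Try y_p = A*cos(3*x) + B*sin(3*x). Substituting and equating the coefficients of cos(3x) and sin(3x) gives A = 7/5, B = 0, so y_p = 7*cos(3*x)/5.
General solution: y = 7*cos(3*x)/5 + C1*cos(2*x) + C2*sin(2*x).
Apply the initial conditions: y(0) = 7/5 + C1 = 0 and y'(0) = 2*C2 = -5. Solving gives C1 = -7/5, C2 = -5/2.

y = -7*cos(2*x)/5 - 5*sin(2*x)/2 + 7*cos(3*x)/5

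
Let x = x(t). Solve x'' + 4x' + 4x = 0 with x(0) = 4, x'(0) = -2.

Characteristic equation r² + 4r + 4 = 0 has discriminant (4)² - 4·(4) = 0, so r = -2 is a repeated root.
Hence x_h = (C1 + C2*t)*exp(-2*t).
Apply the initial conditions: x(0) = C1 = 4 and x'(0) = C2 - 2*C1 = -2. Solving gives C1 = 4, C2 = 6.

x = 4*exp(-2*t) + 6*t*exp(-2*t)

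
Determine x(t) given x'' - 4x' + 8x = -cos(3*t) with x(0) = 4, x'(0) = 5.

Characteristic equation r² - 4r + 8 = 0 has discriminant (-4)² - 4·(8) = -16 < 0, so r = 2 ± 2i.
Hence x_h = C1*cos(2*t)*exp(2*t) + C2*exp(2*t)*sin(2*t).
Try x_p = A*cos(3*t) + B*sin(3*t). Substituting and equating the coefficients of cos(3t) and sin(3t) gives A = 1/145, B = 12/145, so x_p = cos(3*t)/145 + 12*sin(3*t)/145.
General solution: x = cos(3*t)/145 + 12*sin(3*t)/145 + C1*cos(2*t)*exp(2*t) + C2*exp(2*t)*sin(2*t).
Apply the initial conditions: x(0) = 1/145 + C1 = 4 and x'(0) = 36/145 + 2*C1 + 2*C2 = 5. Solving gives C1 = 579/145, C2 = -469/290.

x = cos(3*t)/145 + 12*sin(3*t)/145 - 469*exp(2*t)*sin(2*t)/290 + 579*cos(2*t)*exp(2*t)/145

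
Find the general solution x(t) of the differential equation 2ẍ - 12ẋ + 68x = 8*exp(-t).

Divide through by 2: x'' - 6x' + 34x = 4*exp(-t).
Characteristic equation r² - 6r + 34 = 0 has discriminant (-6)² - 4·(34) = -100 < 0, so r = 3 ± 5i.
Hence x_h = C1*cos(5*t)*exp(3*t) + C2*exp(3*t)*sin(5*t).
Try x_p = A*exp(-t). Substituting into the equation and dividing by exp(-t) gives A = 4/41, so x_p = 4*exp(-t)/41.

x = 4*exp(-t)/41 + C1*cos(5*t)*exp(3*t) + C2*exp(3*t)*sin(5*t)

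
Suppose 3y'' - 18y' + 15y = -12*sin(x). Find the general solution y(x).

y = -6*cos(x)/13 - 4*sin(x)/13 + C1*exp(5*x) + C2*exp(x)

Divide through by 3: y'' - 6y' + 5y = -4*sin(x).
Characteristic equation r² - 6r + 5 = 0 factors as (r - 5)(r - 1) = 0, so r = 5, 1.
Hence y_h = C1*exp(5*x) + C2*exp(x).
Try y_p = A*cos(x) + B*sin(x). Substituting and equating the coefficients of cos(x) and sin(x) gives A = -6/13, B = -4/13, so y_p = -6*cos(x)/13 - 4*sin(x)/13.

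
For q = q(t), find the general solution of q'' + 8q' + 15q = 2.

q = 2/15 + C1*exp(-3*t) + C2*exp(-5*t)

Characteristic equation r² + 8r + 15 = 0 factors as (r + 3)(r + 5) = 0, so r = -3, -5.
Hence q_h = C1*exp(-3*t) + C2*exp(-5*t).
For the particular solution try q_p = A0. Substituting and matching coefficients of each power of t gives A0 = 2/15, so q_p = 2/15.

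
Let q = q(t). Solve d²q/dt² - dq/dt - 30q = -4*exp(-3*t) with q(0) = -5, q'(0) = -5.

Characteristic equation r² - r - 30 = 0 factors as (r - 6)(r + 5) = 0, so r = 6, -5.
Hence q_h = C1*exp(6*t) + C2*exp(-5*t).
Try q_p = A*exp(-3*t). Substituting into the equation and dividing by exp(-3*t) gives A = 2/9, so q_p = 2*exp(-3*t)/9.
General solution: q = 2*exp(-3*t)/9 + C1*exp(6*t) + C2*exp(-5*t).
Apply the initial conditions: q(0) = 2/9 + C1 + C2 = -5 and q'(0) = -2/3 - 5*C2 + 6*C1 = -5. Solving gives C1 = -274/99, C2 = -27/11.

q = -274*exp(6*t)/99 - 27*exp(-5*t)/11 + 2*exp(-3*t)/9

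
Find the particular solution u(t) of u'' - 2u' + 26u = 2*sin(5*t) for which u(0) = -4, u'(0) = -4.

Characteristic equation r² - 2r + 26 = 0 has discriminant (-2)² - 4·(26) = -100 < 0, so r = 1 ± 5i.
Hence u_h = C1*cos(5*t)*exp(t) + C2*exp(t)*sin(5*t).
Try u_p = A*cos(5*t) + B*sin(5*t). Substituting and equating the coefficients of cos(5t) and sin(5t) gives A = 20/101, B = 2/101, so u_p = 2*sin(5*t)/101 + 20*cos(5*t)/101.
General solution: u = 2*sin(5*t)/101 + 20*cos(5*t)/101 + C1*cos(5*t)*exp(t) + C2*exp(t)*sin(5*t).
Apply the initial conditions: u(0) = 20/101 + C1 = -4 and u'(0) = 10/101 + C1 + 5*C2 = -4. Solving gives C1 = -424/101, C2 = 2/101.

u = 2*sin(5*t)/101 + 20*cos(5*t)/101 - 424*cos(5*t)*exp(t)/101 + 2*exp(t)*sin(5*t)/101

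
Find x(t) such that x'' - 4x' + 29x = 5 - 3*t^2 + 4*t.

x = 4747/24389 - 3*t**2/29 + 92*t/841 + C1*cos(5*t)*exp(2*t) + C2*exp(2*t)*sin(5*t)

Characteristic equation r² - 4r + 29 = 0 has discriminant (-4)² - 4·(29) = -100 < 0, so r = 2 ± 5i.
Hence x_h = C1*cos(5*t)*exp(2*t) + C2*exp(2*t)*sin(5*t).
For the particular solution try x_p = A0 + A1*t + A2*t^2. Substituting and matching coefficients of each power of t gives A0 = 2**(553/606)*3**(397/606)*5**(379/606)*7**(23/303)/63, A1 = 92/841, A2 = -3/29, so x_p = 4747/24389 - 3*t^2/29 + 92*t/841.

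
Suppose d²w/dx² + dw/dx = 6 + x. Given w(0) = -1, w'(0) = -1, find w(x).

Characteristic equation r² + r = 0 factors as (r + 1)r = 0, so r = -1, 0.
Hence w_h = C1*exp(-x) + C2.
Since 0 is a characteristic root (multiplicity 1), multiply the polynomial trial by x: try w_p = x*(A0 + A1*x). Substituting and matching coefficients of each power of x gives A0 = 5, A1 = 1/2, so w_p = x^2/2 + 5*x.
General solution: w = C2 + x^2/2 + 5*x + C1*exp(-x).
Apply the initial conditions: w(0) = C1 + C2 = -1 and w'(0) = 5 - C1 = -1. Solving gives C1 = 6, C2 = -7.

w = -7 + x**2/2 + 5*x + 6*exp(-x)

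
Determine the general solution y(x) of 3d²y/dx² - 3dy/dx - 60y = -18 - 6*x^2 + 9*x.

y = 159/500 - 4*x/25 + x**2/10 + C1*exp(-4*x) + C2*exp(5*x)

Divide through by 3: y'' - y' - 20y = -6 - 2*x^2 + 3*x.
Characteristic equation r² - r - 20 = 0 factors as (r + 4)(r - 5) = 0, so r = -4, 5.
Hence y_h = C1*exp(-4*x) + C2*exp(5*x).
For the particular solution try y_p = A0 + A1*x + A2*x^2. Substituting and matching coefficients of each power of x gives A0 = 159/500, A1 = -4/25, A2 = 1/10, so y_p = 159/500 - 4*x/25 + x^2/10.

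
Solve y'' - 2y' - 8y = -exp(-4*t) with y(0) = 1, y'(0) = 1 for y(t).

y = -exp(-4*t)/16 + 7*exp(-2*t)/12 + 23*exp(4*t)/48

Characteristic equation r² - 2r - 8 = 0 factors as (r - 4)(r + 2) = 0, so r = 4, -2.
Hence y_h = C1*exp(4*t) + C2*exp(-2*t).
Try y_p = A*exp(-4*t). Substituting into the equation and dividing by exp(-4*t) gives A = -1/16, so y_p = -exp(-4*t)/16.
General solution: y = -exp(-4*t)/16 + C1*exp(4*t) + C2*exp(-2*t).
Apply the initial conditions: y(0) = -1/16 + C1 + C2 = 1 and y'(0) = 1/4 - 2*C2 + 4*C1 = 1. Solving gives C1 = 23/48, C2 = 7/12.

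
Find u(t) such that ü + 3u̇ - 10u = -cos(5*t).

u = -3*sin(5*t)/290 + 7*cos(5*t)/290 + C1*exp(-5*t) + C2*exp(2*t)

Characteristic equation r² + 3r - 10 = 0 factors as (r + 5)(r - 2) = 0, so r = -5, 2.
Hence u_h = C1*exp(-5*t) + C2*exp(2*t).
Try u_p = A*cos(5*t) + B*sin(5*t). Substituting and equating the coefficients of cos(5t) and sin(5t) gives A = 7/290, B = -3/290, so u_p = -3*sin(5*t)/290 + 7*cos(5*t)/290.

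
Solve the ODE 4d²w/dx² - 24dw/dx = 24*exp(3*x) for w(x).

w = C2 - 2*exp(3*x)/3 + C1*exp(6*x)

Divide through by 4: w'' - 6w' = 6*exp(3*x).
Characteristic equation r² - 6r = 0 factors as (r - 6)r = 0, so r = 6, 0.
Hence w_h = C1*exp(6*x) + C2.
Try w_p = A*exp(3*x). Substituting into the equation and dividing by exp(3*x) gives A = -2/3, so w_p = -2*exp(3*x)/3.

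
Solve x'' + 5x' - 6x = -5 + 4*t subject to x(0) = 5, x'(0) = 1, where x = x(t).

Characteristic equation r² + 5r - 6 = 0 factors as (r - 1)(r + 6) = 0, so r = 1, -6.
Hence x_h = C1*exp(t) + C2*exp(-6*t).
For the particular solution try x_p = A0 + A1*t. Substituting and matching coefficients of each power of t gives A0 = 5/18, A1 = -2/3, so x_p = 5/18 - 2*t/3.
General solution: x = 5/18 - 2*t/3 + C1*exp(t) + C2*exp(-6*t).
Apply the initial conditions: x(0) = 5/18 + C1 + C2 = 5 and x'(0) = -2/3 + C1 - 6*C2 = 1. Solving gives C1 = 30/7, C2 = 55/126.

x = 5/18 - 2*t/3 + 30*exp(t)/7 + 55*exp(-6*t)/126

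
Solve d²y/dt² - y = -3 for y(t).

y = 3 + C1*exp(-t) + C2*exp(t)

Characteristic equation r² - 1 = 0 factors as (r + 1)(r - 1) = 0, so r = -1, 1.
Hence y_h = C1*exp(-t) + C2*exp(t).
For the particular solution try y_p = A0. Substituting and matching coefficients of each power of t gives A0 = 3, so y_p = 3.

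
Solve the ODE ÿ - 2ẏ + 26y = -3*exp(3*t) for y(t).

Characteristic equation r² - 2r + 26 = 0 has discriminant (-2)² - 4·(26) = -100 < 0, so r = 1 ± 5i.
Hence y_h = C1*cos(5*t)*exp(t) + C2*exp(t)*sin(5*t).
Try y_p = A*exp(3*t). Substituting into the equation and dividing by exp(3*t) gives A = -3/29, so y_p = -3*exp(3*t)/29.

y = -3*exp(3*t)/29 + C1*cos(5*t)*exp(t) + C2*exp(t)*sin(5*t)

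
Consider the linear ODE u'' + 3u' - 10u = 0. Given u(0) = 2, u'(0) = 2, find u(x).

Characteristic equation r² + 3r - 10 = 0 factors as (r + 5)(r - 2) = 0, so r = -5, 2.
Hence u_h = C1*exp(-5*x) + C2*exp(2*x).
Apply the initial conditions: u(0) = C1 + C2 = 2 and u'(0) = -5*C1 + 2*C2 = 2. Solving gives C1 = 2/7, C2 = 12/7.

u = 2*exp(-5*x)/7 + 12*exp(2*x)/7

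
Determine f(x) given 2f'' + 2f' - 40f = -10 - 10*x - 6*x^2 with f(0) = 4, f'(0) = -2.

f = 1113/4000 + 3*x**2/20 + 53*x/200 + 523*exp(4*x)/288 + 2144*exp(-5*x)/1125

Divide through by 2: f'' + f' - 20f = -5 - 5*x - 3*x^2.
Characteristic equation r² + r - 20 = 0 factors as (r + 5)(r - 4) = 0, so r = -5, 4.
Hence f_h = C1*exp(-5*x) + C2*exp(4*x).
For the particular solution try f_p = A0 + A1*x + A2*x^2. Substituting and matching coefficients of each power of x gives A0 = 2**(34/873)*3**(172/291)*5**(373/873)*7**(491/873)/42, A1 = 53/200, A2 = 3/20, so f_p = 1113/4000 + 3*x^2/20 + 53*x/200.
General solution: f = 1113/4000 + 3*x^2/20 + 53*x/200 + C1*exp(-5*x) + C2*exp(4*x).
Apply the initial conditions: f(0) = 1113/4000 + C1 + C2 = 4 and f'(0) = 53/200 - 5*C1 + 4*C2 = -2. Solving gives C1 = 2144/1125, C2 = 523/288.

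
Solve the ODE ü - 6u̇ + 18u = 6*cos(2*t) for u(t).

u = -18*sin(2*t)/85 + 21*cos(2*t)/85 + C1*cos(3*t)*exp(3*t) + C2*exp(3*t)*sin(3*t)

Characteristic equation r² - 6r + 18 = 0 has discriminant (-6)² - 4·(18) = -36 < 0, so r = 3 ± 3i.
Hence u_h = C1*cos(3*t)*exp(3*t) + C2*exp(3*t)*sin(3*t).
Try u_p = A*cos(2*t) + B*sin(2*t). Substituting and equating the coefficients of cos(2t) and sin(2t) gives A = 21/85, B = -18/85, so u_p = -18*sin(2*t)/85 + 21*cos(2*t)/85.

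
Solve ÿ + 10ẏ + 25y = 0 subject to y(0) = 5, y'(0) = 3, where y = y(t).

Characteristic equation r² + 10r + 25 = 0 has discriminant (10)² - 4·(25) = 0, so r = -5 is a repeated root.
Hence y_h = (C1 + C2*t)*exp(-5*t).
Apply the initial conditions: y(0) = C1 = 5 and y'(0) = C2 - 5*C1 = 3. Solving gives C1 = 5, C2 = 28.

y = 5*exp(-5*t) + 28*t*exp(-5*t)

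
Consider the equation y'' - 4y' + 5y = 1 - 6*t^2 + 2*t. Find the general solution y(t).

y = -67/125 - 38*t/25 - 6*t**2/5 + C1*cos(t)*exp(2*t) + C2*exp(2*t)*sin(t)

Characteristic equation r² - 4r + 5 = 0 has discriminant (-4)² - 4·(5) = -4 < 0, so r = 2 ± i.
Hence y_h = C1*cos(t)*exp(2*t) + C2*exp(2*t)*sin(t).
For the particular solution try y_p = A0 + A1*t + A2*t^2. Substituting and matching coefficients of each power of t gives A0 = -67/125, A1 = -38/25, A2 = -6/5, so y_p = -67/125 - 38*t/25 - 6*t^2/5.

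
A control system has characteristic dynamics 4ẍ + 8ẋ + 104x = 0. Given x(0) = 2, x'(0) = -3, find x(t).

x = 2*cos(5*t)*exp(-t) - exp(-t)*sin(5*t)/5

Divide through by 4: x'' + 2x' + 26x = 0.
Characteristic equation r² + 2r + 26 = 0 has discriminant (2)² - 4·(26) = -100 < 0, so r = -1 ± 5i.
Hence x_h = C1*cos(5*t)*exp(-t) + C2*exp(-t)*sin(5*t).
Apply the initial conditions: x(0) = C1 = 2 and x'(0) = -C1 + 5*C2 = -3. Solving gives C1 = 2, C2 = -1/5.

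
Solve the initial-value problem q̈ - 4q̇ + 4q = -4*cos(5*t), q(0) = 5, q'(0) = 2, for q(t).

q = 80*sin(5*t)/841 + 84*cos(5*t)/841 + 4121*exp(2*t)/841 - 240*t*exp(2*t)/29

Characteristic equation r² - 4r + 4 = 0 has discriminant (-4)² - 4·(4) = 0, so r = 2 is a repeated root.
Hence q_h = (C1 + C2*t)*exp(2*t).
Try q_p = A*cos(5*t) + B*sin(5*t). Substituting and equating the coefficients of cos(5t) and sin(5t) gives A = 84/841, B = 80/841, so q_p = 80*sin(5*t)/841 + 84*cos(5*t)/841.
General solution: q = 80*sin(5*t)/841 + 84*cos(5*t)/841 + C1*exp(2*t) + C2*t*exp(2*t).
Apply the initial conditions: q(0) = 84/841 + C1 = 5 and q'(0) = 400/841 + C2 + 2*C1 = 2. Solving gives C1 = 4121/841, C2 = -240/29.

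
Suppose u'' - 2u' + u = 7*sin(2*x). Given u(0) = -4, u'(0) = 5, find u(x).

Characteristic equation r² - 2r + 1 = 0 has discriminant (-2)² - 4·(1) = 0, so r = 1 is a repeated root.
Hence u_h = (C1 + C2*x)*exp(x).
Try u_p = A*cos(2*x) + B*sin(2*x). Substituting and equating the coefficients of cos(2x) and sin(2x) gives A = 28/25, B = -21/25, so u_p = -21*sin(2*x)/25 + 28*cos(2*x)/25.
General solution: u = -21*sin(2*x)/25 + 28*cos(2*x)/25 + C1*exp(x) + C2*x*exp(x).
Apply the initial conditions: u(0) = 28/25 + C1 = -4 and u'(0) = -42/25 + C1 + C2 = 5. Solving gives C1 = -128/25, C2 = 59/5.

u = -128*exp(x)/25 - 21*sin(2*x)/25 + 28*cos(2*x)/25 + 59*x*exp(x)/5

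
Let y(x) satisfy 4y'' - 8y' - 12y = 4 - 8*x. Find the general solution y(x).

Divide through by 4: y'' - 2y' - 3y = 1 - 2*x.
Characteristic equation r² - 2r - 3 = 0 factors as (r + 1)(r - 3) = 0, so r = -1, 3.
Hence y_h = C1*exp(-x) + C2*exp(3*x).
For the particular solution try y_p = A0 + A1*x. Substituting and matching coefficients of each power of x gives A0 = -7/9, A1 = 2/3, so y_p = -7/9 + 2*x/3.

y = -7/9 + 2*x/3 + C1*exp(-x) + C2*exp(3*x)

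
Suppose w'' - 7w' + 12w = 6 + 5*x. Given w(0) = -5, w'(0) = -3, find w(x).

Characteristic equation r² - 7r + 12 = 0 factors as (r - 4)(r - 3) = 0, so r = 4, 3.
Hence w_h = C1*exp(4*x) + C2*exp(3*x).
For the particular solution try w_p = A0 + A1*x. Substituting and matching coefficients of each power of x gives A0 = 107/144, A1 = 5/12, so w_p = 107/144 + 5*x/12.
General solution: w = 107/144 + 5*x/12 + C1*exp(4*x) + C2*exp(3*x).
Apply the initial conditions: w(0) = 107/144 + C1 + C2 = -5 and w'(0) = 5/12 + 3*C2 + 4*C1 = -3. Solving gives C1 = 221/16, C2 = -176/9.

w = 107/144 - 176*exp(3*x)/9 + 5*x/12 + 221*exp(4*x)/16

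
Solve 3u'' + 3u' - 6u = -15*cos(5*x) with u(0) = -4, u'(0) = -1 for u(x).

Divide through by 3: u'' + u' - 2u = -5*cos(5*x).
Characteristic equation r² + r - 2 = 0 factors as (r - 1)(r + 2) = 0, so r = 1, -2.
Hence u_h = C1*exp(x) + C2*exp(-2*x).
Try u_p = A*cos(5*x) + B*sin(5*x). Substituting and equating the coefficients of cos(5x) and sin(5x) gives A = 135/754, B = -25/754, so u_p = -25*sin(5*x)/754 + 135*cos(5*x)/754.
General solution: u = -25*sin(5*x)/754 + 135*cos(5*x)/754 + C1*exp(x) + C2*exp(-2*x).
Apply the initial conditions: u(0) = 135/754 + C1 + C2 = -4 and u'(0) = -125/754 + C1 - 2*C2 = -1. Solving gives C1 = -239/78, C2 = -97/87.

u = -239*exp(x)/78 - 97*exp(-2*x)/87 - 25*sin(5*x)/754 + 135*cos(5*x)/754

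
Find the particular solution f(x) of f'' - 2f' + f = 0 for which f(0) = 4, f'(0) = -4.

f = 4*exp(x) - 8*x*exp(x)

Characteristic equation r² - 2r + 1 = 0 has discriminant (-2)² - 4·(1) = 0, so r = 1 is a repeated root.
Hence f_h = (C1 + C2*x)*exp(x).
Apply the initial conditions: f(0) = C1 = 4 and f'(0) = C1 + C2 = -4. Solving gives C1 = 4, C2 = -8.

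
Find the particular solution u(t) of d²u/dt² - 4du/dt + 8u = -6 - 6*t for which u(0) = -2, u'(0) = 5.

u = -9/8 - 3*t/4 - 7*cos(2*t)*exp(2*t)/8 + 15*exp(2*t)*sin(2*t)/4

Characteristic equation r² - 4r + 8 = 0 has discriminant (-4)² - 4·(8) = -16 < 0, so r = 2 ± 2i.
Hence u_h = C1*cos(2*t)*exp(2*t) + C2*exp(2*t)*sin(2*t).
For the particular solution try u_p = A0 + A1*t. Substituting and matching coefficients of each power of t gives A0 = -9/8, A1 = -3/4, so u_p = -9/8 - 3*t/4.
General solution: u = -9/8 - 3*t/4 + C1*cos(2*t)*exp(2*t) + C2*exp(2*t)*sin(2*t).
Apply the initial conditions: u(0) = -9/8 + C1 = -2 and u'(0) = -3/4 + 2*C1 + 2*C2 = 5. Solving gives C1 = -7/8, C2 = 15/4.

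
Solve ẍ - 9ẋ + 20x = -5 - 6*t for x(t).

x = -77/200 - 3*t/10 + C1*exp(5*t) + C2*exp(4*t)

Characteristic equation r² - 9r + 20 = 0 factors as (r - 5)(r - 4) = 0, so r = 5, 4.
Hence x_h = C1*exp(5*t) + C2*exp(4*t).
For the particular solution try x_p = A0 + A1*t. Substituting and matching coefficients of each power of t gives A0 = -77/200, A1 = -3/10, so x_p = -77/200 - 3*t/10.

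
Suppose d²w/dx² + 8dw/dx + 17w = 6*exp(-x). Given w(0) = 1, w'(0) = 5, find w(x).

w = 3*exp(-x)/5 + 2*cos(x)*exp(-4*x)/5 + 36*exp(-4*x)*sin(x)/5

Characteristic equation r² + 8r + 17 = 0 has discriminant (8)² - 4·(17) = -4 < 0, so r = -4 ± i.
Hence w_h = C1*cos(x)*exp(-4*x) + C2*exp(-4*x)*sin(x).
Try w_p = A*exp(-x). Substituting into the equation and dividing by exp(-x) gives A = 3/5, so w_p = 3*exp(-x)/5.
General solution: w = 3*exp(-x)/5 + C1*cos(x)*exp(-4*x) + C2*exp(-4*x)*sin(x).
Apply the initial conditions: w(0) = 3/5 + C1 = 1 and w'(0) = -3/5 + C2 - 4*C1 = 5. Solving gives C1 = 2/5, C2 = 36/5.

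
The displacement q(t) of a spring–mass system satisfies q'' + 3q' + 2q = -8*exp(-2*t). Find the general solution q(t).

Characteristic equation r² + 3r + 2 = 0 factors as (r + 2)(r + 1) = 0, so r = -2, -1.
Hence q_h = C1*exp(-2*t) + C2*exp(-t).
Since exp(-2*t) solves the homogeneous equation (r = -2 is a root of multiplicity 1), multiply the trial by t. Try q_p = A*t*exp(-2*t). Substituting into the equation and dividing by exp(-2*t) gives A = 8, so q_p = 8*t*exp(-2*t).

q = C1*exp(-2*t) + C2*exp(-t) + 8*t*exp(-2*t)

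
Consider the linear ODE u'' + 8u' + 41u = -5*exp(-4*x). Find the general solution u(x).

Characteristic equation r² + 8r + 41 = 0 has discriminant (8)² - 4·(41) = -100 < 0, so r = -4 ± 5i.
Hence u_h = C1*cos(5*x)*exp(-4*x) + C2*exp(-4*x)*sin(5*x).
Try u_p = A*exp(-4*x). Substituting into the equation and dividing by exp(-4*x) gives A = -1/5, so u_p = -exp(-4*x)/5.

u = -exp(-4*x)/5 + C1*cos(5*x)*exp(-4*x) + C2*exp(-4*x)*sin(5*x)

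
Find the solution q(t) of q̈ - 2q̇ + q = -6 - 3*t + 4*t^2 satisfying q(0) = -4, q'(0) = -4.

q = 12 - 16*exp(t) + 4*t**2 + 13*t - t*exp(t)

Characteristic equation r² - 2r + 1 = 0 has discriminant (-2)² - 4·(1) = 0, so r = 1 is a repeated root.
Hence q_h = (C1 + C2*t)*exp(t).
For the particular solution try q_p = A0 + A1*t + A2*t^2. Substituting and matching coefficients of each power of t gives A0 = 12, A1 = 13, A2 = 4, so q_p = 12 + 4*t^2 + 13*t.
General solution: q = 12 + 4*t^2 + 13*t + C1*exp(t) + C2*t*exp(t).
Apply the initial conditions: q(0) = 12 + C1 = -4 and q'(0) = 13 + C1 + C2 = -4. Solving gives C1 = -16, C2 = -1.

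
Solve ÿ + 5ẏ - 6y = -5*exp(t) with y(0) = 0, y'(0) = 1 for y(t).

y = -12*exp(-6*t)/49 + 12*exp(t)/49 - 5*t*exp(t)/7

Characteristic equation r² + 5r - 6 = 0 factors as (r + 6)(r - 1) = 0, so r = -6, 1.
Hence y_h = C1*exp(-6*t) + C2*exp(t).
Since exp(t) solves the homogeneous equation (r = 1 is a root of multiplicity 1), multiply the trial by t. Try y_p = A*t*exp(t). Substituting into the equation and dividing by exp(t) gives A = -5/7, so y_p = -5*t*exp(t)/7.
General solution: y = C1*exp(-6*t) + C2*exp(t) - 5*t*exp(t)/7.
Apply the initial conditions: y(0) = C1 + C2 = 0 and y'(0) = -5/7 + C2 - 6*C1 = 1. Solving gives C1 = -12/49, C2 = 12/49.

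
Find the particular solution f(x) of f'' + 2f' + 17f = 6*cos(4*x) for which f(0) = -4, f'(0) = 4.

f = 6*cos(4*x)/65 + 48*sin(4*x)/65 - 266*cos(4*x)*exp(-x)/65 - 99*exp(-x)*sin(4*x)/130

Characteristic equation r² + 2r + 17 = 0 has discriminant (2)² - 4·(17) = -64 < 0, so r = -1 ± 4i.
Hence f_h = C1*cos(4*x)*exp(-x) + C2*exp(-x)*sin(4*x).
Try f_p = A*cos(4*x) + B*sin(4*x). Substituting and equating the coefficients of cos(4x) and sin(4x) gives A = 6/65, B = 48/65, so f_p = 6*cos(4*x)/65 + 48*sin(4*x)/65.
General solution: f = 6*cos(4*x)/65 + 48*sin(4*x)/65 + C1*cos(4*x)*exp(-x) + C2*exp(-x)*sin(4*x).
Apply the initial conditions: f(0) = 6/65 + C1 = -4 and f'(0) = 192/65 - C1 + 4*C2 = 4. Solving gives C1 = -266/65, C2 = -99/130.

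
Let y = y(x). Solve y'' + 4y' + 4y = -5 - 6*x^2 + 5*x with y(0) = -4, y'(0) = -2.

y = -19/4 - 3*x**2/2 + 3*exp(-2*x)/4 + 17*x/4 - 19*x*exp(-2*x)/4

Characteristic equation r² + 4r + 4 = 0 has discriminant (4)² - 4·(4) = 0, so r = -2 is a repeated root.
Hence y_h = (C1 + C2*x)*exp(-2*x).
For the particular solution try y_p = A0 + A1*x + A2*x^2. Substituting and matching coefficients of each power of x gives A0 = -19/4, A1 = 17/4, A2 = -3/2, so y_p = -19/4 - 3*x^2/2 + 17*x/4.
General solution: y = -19/4 - 3*x^2/2 + 17*x/4 + C1*exp(-2*x) + C2*x*exp(-2*x).
Apply the initial conditions: y(0) = -19/4 + C1 = -4 and y'(0) = 17/4 + C2 - 2*C1 = -2. Solving gives C1 = 3/4, C2 = -19/4.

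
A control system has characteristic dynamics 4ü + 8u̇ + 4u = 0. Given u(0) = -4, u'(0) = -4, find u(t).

u = -4*exp(-t) - 8*t*exp(-t)

Divide through by 4: u'' + 2u' + u = 0.
Characteristic equation r² + 2r + 1 = 0 has discriminant (2)² - 4·(1) = 0, so r = -1 is a repeated root.
Hence u_h = (C1 + C2*t)*exp(-t).
Apply the initial conditions: u(0) = C1 = -4 and u'(0) = C2 - C1 = -4. Solving gives C1 = -4, C2 = -8.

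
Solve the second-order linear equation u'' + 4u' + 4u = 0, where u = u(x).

Characteristic equation r² + 4r + 4 = 0 has discriminant (4)² - 4·(4) = 0, so r = -2 is a repeated root.
Hence u_h = (C1 + C2*x)*exp(-2*x).

u = C1*exp(-2*x) + C2*x*exp(-2*x)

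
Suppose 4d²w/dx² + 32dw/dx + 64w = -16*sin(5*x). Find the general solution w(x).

w = 36*sin(5*x)/1681 + 160*cos(5*x)/1681 + C1*exp(-4*x) + C2*x*exp(-4*x)

Divide through by 4: w'' + 8w' + 16w = -4*sin(5*x).
Characteristic equation r² + 8r + 16 = 0 has discriminant (8)² - 4·(16) = 0, so r = -4 is a repeated root.
Hence w_h = (C1 + C2*x)*exp(-4*x).
Try w_p = A*cos(5*x) + B*sin(5*x). Substituting and equating the coefficients of cos(5x) and sin(5x) gives A = 160/1681, B = 36/1681, so w_p = 36*sin(5*x)/1681 + 160*cos(5*x)/1681.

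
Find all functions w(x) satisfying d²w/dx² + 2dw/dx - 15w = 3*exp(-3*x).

w = -exp(-3*x)/4 + C1*exp(-5*x) + C2*exp(3*x)

Characteristic equation r² + 2r - 15 = 0 factors as (r + 5)(r - 3) = 0, so r = -5, 3.
Hence w_h = C1*exp(-5*x) + C2*exp(3*x).
Try w_p = A*exp(-3*x). Substituting into the equation and dividing by exp(-3*x) gives A = -1/4, so w_p = -exp(-3*x)/4.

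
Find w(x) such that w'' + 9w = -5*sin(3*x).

Characteristic equation r² + 9 = 0 has discriminant (0)² - 4·(9) = -36 < 0, so r = ± 3i.
Hence w_h = C1*cos(3*x) + C2*sin(3*x).
Since ±3i are characteristic roots, multiply the trial by x. Try w_p = x*(A*cos(3*x) + B*sin(3*x)). Substituting and equating the coefficients of cos(3x) and sin(3x) gives A = 5/6, B = 0, so w_p = 5*x*cos(3*x)/6.

w = C1*cos(3*x) + C2*sin(3*x) + 5*x*cos(3*x)/6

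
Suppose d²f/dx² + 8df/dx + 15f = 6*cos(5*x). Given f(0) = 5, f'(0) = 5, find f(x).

f = -97*exp(-5*x)/10 - 3*cos(5*x)/85 + 12*sin(5*x)/85 + 501*exp(-3*x)/34

Characteristic equation r² + 8r + 15 = 0 factors as (r + 3)(r + 5) = 0, so r = -3, -5.
Hence f_h = C1*exp(-3*x) + C2*exp(-5*x).
Try f_p = A*cos(5*x) + B*sin(5*x). Substituting and equating the coefficients of cos(5x) and sin(5x) gives A = -3/85, B = 12/85, so f_p = -3*cos(5*x)/85 + 12*sin(5*x)/85.
General solution: f = -3*cos(5*x)/85 + 12*sin(5*x)/85 + C1*exp(-3*x) + C2*exp(-5*x).
Apply the initial conditions: f(0) = -3/85 + C1 + C2 = 5 and f'(0) = 12/17 - 5*C2 - 3*C1 = 5. Solving gives C1 = 501/34, C2 = -97/10.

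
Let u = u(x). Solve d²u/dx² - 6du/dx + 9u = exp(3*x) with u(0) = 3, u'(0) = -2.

Characteristic equation r² - 6r + 9 = 0 has discriminant (-6)² - 4·(9) = 0, so r = 3 is a repeated root.
Hence u_h = (C1 + C2*x)*exp(3*x).
Since exp(3*x) solves the homogeneous equation (r = 3 is a root of multiplicity 2), multiply the trial by x^2. Try u_p = A*x^2*exp(3*x). Substituting into the equation and dividing by exp(3*x) gives A = 1/2, so u_p = x^2*exp(3*x)/2.
General solution: u = C1*exp(3*x) + x^2*exp(3*x)/2 + C2*x*exp(3*x).
Apply the initial conditions: u(0) = C1 = 3 and u'(0) = C2 + 3*C1 = -2. Solving gives C1 = 3, C2 = -11.

u = 3*exp(3*x) + x**2*exp(3*x)/2 - 11*x*exp(3*x)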